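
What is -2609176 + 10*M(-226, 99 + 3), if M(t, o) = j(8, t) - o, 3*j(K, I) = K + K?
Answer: -7830428/3 ≈ -2.6101e+6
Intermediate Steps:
j(K, I) = 2*K/3 (j(K, I) = (K + K)/3 = (2*K)/3 = 2*K/3)
M(t, o) = 16/3 - o (M(t, o) = (⅔)*8 - o = 16/3 - o)
-2609176 + 10*M(-226, 99 + 3) = -2609176 + 10*(16/3 - (99 + 3)) = -2609176 + 10*(16/3 - 1*102) = -2609176 + 10*(16/3 - 102) = -2609176 + 10*(-290/3) = -2609176 - 2900/3 = -7830428/3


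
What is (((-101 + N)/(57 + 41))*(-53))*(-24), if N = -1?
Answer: -64872/49 ≈ -1323.9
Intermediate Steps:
(((-101 + N)/(57 + 41))*(-53))*(-24) = (((-101 - 1)/(57 + 41))*(-53))*(-24) = (-102/98*(-53))*(-24) = (-102*1/98*(-53))*(-24) = -51/49*(-53)*(-24) = (2703/49)*(-24) = -64872/49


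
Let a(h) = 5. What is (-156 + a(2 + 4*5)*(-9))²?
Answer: 40401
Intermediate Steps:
(-156 + a(2 + 4*5)*(-9))² = (-156 + 5*(-9))² = (-156 - 45)² = (-201)² = 40401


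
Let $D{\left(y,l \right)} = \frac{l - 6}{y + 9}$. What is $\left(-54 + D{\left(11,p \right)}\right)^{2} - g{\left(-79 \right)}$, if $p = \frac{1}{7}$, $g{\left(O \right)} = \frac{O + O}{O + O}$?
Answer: $\frac{57755601}{19600} \approx 2946.7$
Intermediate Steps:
$g{\left(O \right)} = 1$ ($g{\left(O \right)} = \frac{2 O}{2 O} = 2 O \frac{1}{2 O} = 1$)
$p = \frac{1}{7} \approx 0.14286$
$D{\left(y,l \right)} = \frac{-6 + l}{9 + y}$
$\left(-54 + D{\left(11,p \right)}\right)^{2} - g{\left(-79 \right)} = \left(-54 + \frac{-6 + \frac{1}{7}}{9 + 11}\right)^{2} - 1 = \left(-54 + \frac{1}{20} \left(- \frac{41}{7}\right)\right)^{2} - 1 = \left(-54 - \frac{41}{140}\right)^{2} - 1 = \left(- \frac{7601}{140}\right)^{2} - 1 = \frac{57775201}{19600} - 1 = \frac{57755601}{19600}$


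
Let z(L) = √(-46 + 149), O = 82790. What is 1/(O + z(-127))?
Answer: 82790/6854183997 - √103/6854183997 ≈ 1.2077e-5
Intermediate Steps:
z(L) = √103
1/(O + z(-127)) = 1/(82790 + √103)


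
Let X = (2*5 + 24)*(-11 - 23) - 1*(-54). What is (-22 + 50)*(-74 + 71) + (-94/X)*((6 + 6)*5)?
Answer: -43464/551 ≈ -78.882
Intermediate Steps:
X = -1102 (X = (10 + 24)*(-34) + 54 = 34*(-34) + 54 = -1156 + 54 = -1102)
(-22 + 50)*(-74 + 71) + (-94/X)*((6 + 6)*5) = (-22 + 50)*(-74 + 71) + (-94/(-1102))*((6 + 6)*5) = 28*(-3) + (-94*(-1/1102))*(12*5) = -84 + (47/551)*60 = -84 + 2820/551 = -43464/551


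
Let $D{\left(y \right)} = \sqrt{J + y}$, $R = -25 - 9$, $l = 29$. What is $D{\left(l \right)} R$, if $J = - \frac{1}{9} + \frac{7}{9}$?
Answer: $- \frac{34 \sqrt{267}}{3} \approx -185.19$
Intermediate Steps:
$J = \frac{2}{3}$ ($J = \left(-1\right) \frac{1}{9} + 7 \cdot \frac{1}{9} = - \frac{1}{9} + \frac{7}{9} = \frac{2}{3} \approx 0.66667$)
$R = -34$ ($R = -25 - 9 = -34$)
$D{\left(y \right)} = \sqrt{\frac{2}{3} + y}$
$D{\left(l \right)} R = \frac{\sqrt{6 + 9 \cdot 29}}{3} \left(-34\right) = \frac{\sqrt{6 + 261}}{3} \left(-34\right) = \frac{\sqrt{267}}{3} \left(-34\right) = - \frac{34 \sqrt{267}}{3}$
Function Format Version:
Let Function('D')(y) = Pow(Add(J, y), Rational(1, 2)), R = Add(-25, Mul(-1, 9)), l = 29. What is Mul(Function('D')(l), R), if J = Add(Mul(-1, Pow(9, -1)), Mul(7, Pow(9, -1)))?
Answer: Mul(Rational(-34, 3), Pow(267, Rational(1, 2))) ≈ -185.19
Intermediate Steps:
J = Rational(2, 3) (J = Add(Mul(-1, Rational(1, 9)), Mul(7, Rational(1, 9))) = Add(Rational(-1, 9), Rational(7, 9)) = Rational(2, 3) ≈ 0.66667)
R = -34 (R = Add(-25, -9) = -34)
Function('D')(y) = Pow(Add(Rational(2, 3), y), Rational(1, 2))
Mul(Function('D')(l), R) = Mul(Mul(Rational(1, 3), Pow(Add(6, Mul(9, 29)), Rational(1, 2))), -34) = Mul(Mul(Rational(1, 3), Pow(Add(6, 261), Rational(1, 2))), -34) = Mul(Mul(Rational(1, 3), Pow(267, Rational(1, 2))), -34) = Mul(Rational(-34, 3), Pow(267, Rational(1, 2)))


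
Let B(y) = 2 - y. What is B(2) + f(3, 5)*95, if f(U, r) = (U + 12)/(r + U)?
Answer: 1425/8 ≈ 178.13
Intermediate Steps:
f(U, r) = (12 + U)/(U + r)
B(2) + f(3, 5)*95 = (2 - 1*2) + ((12 + 3)/(3 + 5))*95 = (2 - 2) + (15/8)*95 = 0 + ((1/8)*15)*95 = 0 + (15/8)*95 = 0 + 1425/8 = 1425/8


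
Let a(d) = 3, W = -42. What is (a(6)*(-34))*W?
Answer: 4284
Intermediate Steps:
(a(6)*(-34))*W = (3*(-34))*(-42) = -102*(-42) = 4284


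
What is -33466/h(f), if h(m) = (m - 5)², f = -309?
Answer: -16733/49298 ≈ -0.33943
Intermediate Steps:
h(m) = (-5 + m)²
-33466/h(f) = -33466/(-5 - 309)² = -33466/((-314)²) = -33466/98596 = -33466*1/98596 = -16733/49298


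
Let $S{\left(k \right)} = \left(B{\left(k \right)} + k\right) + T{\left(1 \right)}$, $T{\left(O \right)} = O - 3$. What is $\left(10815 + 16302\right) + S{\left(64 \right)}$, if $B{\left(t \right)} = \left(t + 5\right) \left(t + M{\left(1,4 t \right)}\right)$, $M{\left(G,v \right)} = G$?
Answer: $31664$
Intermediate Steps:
$B{\left(t \right)} = \left(1 + t\right) \left(5 + t\right)$ ($B{\left(t \right)} = \left(t + 5\right) \left(t + 1\right) = \left(5 + t\right) \left(1 + t\right) = \left(1 + t\right) \left(5 + t\right)$)
$T{\left(O \right)} = -3 + O$
$S{\left(k \right)} = 3 + k^{2} + 7 k$ ($S{\left(k \right)} = \left(\left(5 + k^{2} + 6 k\right) + k\right) + \left(-3 + 1\right) = \left(5 + k^{2} + 7 k\right) - 2 = 3 + k^{2} + 7 k$)
$\left(10815 + 16302\right) + S{\left(64 \right)} = \left(10815 + 16302\right) + \left(3 + 64^{2} + 7 \cdot 64\right) = 27117 + \left(3 + 4096 + 448\right) = 27117 + 4547 = 31664$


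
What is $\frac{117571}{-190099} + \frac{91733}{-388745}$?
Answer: $- \frac{9020498566}{10557147965} \approx -0.85444$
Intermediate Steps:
$\frac{117571}{-190099} + \frac{91733}{-388745} = 117571 \left(- \frac{1}{190099}\right) + 91733 \left(- \frac{1}{388745}\right) = - \frac{117571}{190099} - \frac{91733}{388745} = - \frac{9020498566}{10557147965}$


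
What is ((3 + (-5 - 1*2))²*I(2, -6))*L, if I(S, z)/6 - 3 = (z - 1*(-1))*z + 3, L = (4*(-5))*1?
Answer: -69120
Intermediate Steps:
L = -20 (L = -20*1 = -20)
I(S, z) = 36 + 6*z*(1 + z) (I(S, z) = 18 + 6*((z - 1*(-1))*z + 3) = 18 + 6*((z + 1)*z + 3) = 18 + 6*((1 + z)*z + 3) = 18 + 6*(z*(1 + z) + 3) = 18 + 6*(3 + z*(1 + z)) = 18 + (18 + 6*z*(1 + z)) = 36 + 6*z*(1 + z))
((3 + (-5 - 1*2))²*I(2, -6))*L = ((3 + (-5 - 1*2))²*(36 + 6*(-6) + 6*(-6)²))*(-20) = ((3 + (-5 - 2))²*(36 - 36 + 6*36))*(-20) = ((3 - 7)²*(36 - 36 + 216))*(-20) = ((-4)²*216)*(-20) = (16*216)*(-20) = 3456*(-20) = -69120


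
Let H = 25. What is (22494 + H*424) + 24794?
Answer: 57888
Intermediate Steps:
(22494 + H*424) + 24794 = (22494 + 25*424) + 24794 = (22494 + 10600) + 24794 = 33094 + 24794 = 57888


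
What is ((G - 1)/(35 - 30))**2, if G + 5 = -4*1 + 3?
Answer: 49/25 ≈ 1.9600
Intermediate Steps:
G = -6 (G = -5 + (-4*1 + 3) = -5 + (-4 + 3) = -5 - 1 = -6)
((G - 1)/(35 - 30))**2 = ((-6 - 1)/(35 - 30))**2 = (-7/5)**2 = 49/25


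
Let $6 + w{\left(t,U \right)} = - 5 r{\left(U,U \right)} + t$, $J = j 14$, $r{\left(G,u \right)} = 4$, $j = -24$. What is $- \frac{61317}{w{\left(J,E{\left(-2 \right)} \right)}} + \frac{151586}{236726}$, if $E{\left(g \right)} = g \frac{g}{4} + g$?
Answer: $\frac{7285101137}{42847406} \approx 170.02$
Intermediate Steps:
$J = -336$ ($J = \left(-24\right) 14 = -336$)
$E{\left(g \right)} = g + \frac{g^{2}}{4}$ ($E{\left(g \right)} = g g \frac{1}{4} + g = g \frac{g}{4} + g = \frac{g^{2}}{4} + g = g + \frac{g^{2}}{4}$)
$w{\left(t,U \right)} = -26 + t$ ($w{\left(t,U \right)} = -6 + \left(\left(-5\right) 4 + t\right) = -6 + \left(-20 + t\right) = -26 + t$)
$- \frac{61317}{w{\left(J,E{\left(-2 \right)} \right)}} + \frac{151586}{236726} = - \frac{61317}{-26 - 336} + \frac{151586}{236726} = - \frac{61317}{-362} + 151586 \cdot \frac{1}{236726} = \left(-61317\right) \left(- \frac{1}{362}\right) + \frac{75793}{118363} = \frac{61317}{362} + \frac{75793}{118363} = \frac{7285101137}{42847406}$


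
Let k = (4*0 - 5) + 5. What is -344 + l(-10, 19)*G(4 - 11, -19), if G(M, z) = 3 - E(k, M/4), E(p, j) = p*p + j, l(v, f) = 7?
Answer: -1243/4 ≈ -310.75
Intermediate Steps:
k = 0 (k = (0 - 5) + 5 = -5 + 5 = 0)
E(p, j) = j + p² (E(p, j) = p² + j = j + p²)
G(M, z) = 3 - M/4 (G(M, z) = 3 - (M/4 + 0²) = 3 - (M*(¼) + 0) = 3 - (M/4 + 0) = 3 - M/4)
-344 + l(-10, 19)*G(4 - 11, -19) = -344 + 7*(3 - (4 - 11)/4) = -344 + 7*(3 - ¼*(-7)) = -344 + 7*(3 + 7/4) = -344 + 7*(19/4) = -344 + 133/4 = -1243/4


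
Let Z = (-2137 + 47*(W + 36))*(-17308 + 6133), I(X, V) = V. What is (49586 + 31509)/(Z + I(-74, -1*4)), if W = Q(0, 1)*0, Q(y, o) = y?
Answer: 81095/4972871 ≈ 0.016307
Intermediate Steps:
W = 0 (W = 0*0 = 0)
Z = 4972875 (Z = (-2137 + 47*(0 + 36))*(-17308 + 6133) = (-2137 + 47*36)*(-11175) = (-2137 + 1692)*(-11175) = -445*(-11175) = 4972875)
(49586 + 31509)/(Z + I(-74, -1*4)) = (49586 + 31509)/(4972875 - 1*4) = 81095/(4972875 - 4) = 81095/4972871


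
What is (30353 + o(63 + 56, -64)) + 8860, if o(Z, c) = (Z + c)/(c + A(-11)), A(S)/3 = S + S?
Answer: 1019527/26 ≈ 39213.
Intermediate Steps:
A(S) = 6*S (A(S) = 3*(S + S) = 3*(2*S) = 6*S)
o(Z, c) = (Z + c)/(-66 + c) (o(Z, c) = (Z + c)/(c + 6*(-11)) = (Z + c)/(c - 66) = (Z + c)/(-66 + c))
(30353 + o(63 + 56, -64)) + 8860 = (30353 + ((63 + 56) - 64)/(-66 - 64)) + 8860 = (30353 + (119 - 64)/(-130)) + 8860 = (30353 - 1/130*55) + 8860 = (30353 - 11/26) + 8860 = 789167/26 + 8860 = 1019527/26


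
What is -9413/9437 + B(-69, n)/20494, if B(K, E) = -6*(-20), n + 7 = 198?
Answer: -95888791/96700939 ≈ -0.99160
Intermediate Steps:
n = 191 (n = -7 + 198 = 191)
B(K, E) = 120
-9413/9437 + B(-69, n)/20494 = -9413/9437 + 120/20494 = -9413*1/9437 + 120*(1/20494) = -9413/9437 + 60/10247 = -95888791/96700939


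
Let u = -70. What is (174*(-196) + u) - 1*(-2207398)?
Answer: 2173224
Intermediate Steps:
(174*(-196) + u) - 1*(-2207398) = (174*(-196) - 70) - 1*(-2207398) = (-34104 - 70) + 2207398 = -34174 + 2207398 = 2173224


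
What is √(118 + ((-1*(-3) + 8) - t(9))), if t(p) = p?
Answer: 2*√30 ≈ 10.954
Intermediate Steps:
√(118 + ((-1*(-3) + 8) - t(9))) = √(118 + ((-1*(-3) + 8) - 1*9)) = √(118 + ((3 + 8) - 9)) = √(118 + (11 - 9)) = √(118 + 2) = √120 = 2*√30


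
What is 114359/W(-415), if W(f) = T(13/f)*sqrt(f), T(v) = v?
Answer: 114359*I*sqrt(415)/13 ≈ 1.7921e+5*I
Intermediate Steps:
W(f) = 13/sqrt(f) (W(f) = (13/f)*sqrt(f) = 13/sqrt(f))
114359/W(-415) = 114359/((13/sqrt(-415))) = 114359/((13*(-I*sqrt(415)/415))) = 114359/((-13*I*sqrt(415)/415)) = 114359*(I*sqrt(415)/13) = 114359*I*sqrt(415)/13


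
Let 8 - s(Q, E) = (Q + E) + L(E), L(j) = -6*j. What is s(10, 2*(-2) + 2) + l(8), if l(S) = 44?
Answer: 32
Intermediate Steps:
s(Q, E) = 8 - Q + 5*E (s(Q, E) = 8 - ((Q + E) - 6*E) = 8 - ((E + Q) - 6*E) = 8 - (Q - 5*E) = 8 + (-Q + 5*E) = 8 - Q + 5*E)
s(10, 2*(-2) + 2) + l(8) = (8 - 1*10 + 5*(2*(-2) + 2)) + 44 = (8 - 10 + 5*(-4 + 2)) + 44 = (8 - 10 + 5*(-2)) + 44 = (8 - 10 - 10) + 44 = -12 + 44 = 32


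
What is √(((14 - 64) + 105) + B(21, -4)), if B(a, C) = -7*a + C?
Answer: 4*I*√6 ≈ 9.798*I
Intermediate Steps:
B(a, C) = C - 7*a
√(((14 - 64) + 105) + B(21, -4)) = √(((14 - 64) + 105) + (-4 - 7*21)) = √((-50 + 105) + (-4 - 147)) = √(55 - 151) = √(-96) = 4*I*√6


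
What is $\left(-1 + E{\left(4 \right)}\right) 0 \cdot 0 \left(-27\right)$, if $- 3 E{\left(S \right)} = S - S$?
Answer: $0$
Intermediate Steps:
$E{\left(S \right)} = 0$ ($E{\left(S \right)} = - \frac{S - S}{3} = \left(- \frac{1}{3}\right) 0 = 0$)
$\left(-1 + E{\left(4 \right)}\right) 0 \cdot 0 \left(-27\right) = \left(-1 + 0\right) 0 \cdot 0 \left(-27\right) = \left(-1\right) 0 \left(-27\right) = 0 \left(-27\right) = 0$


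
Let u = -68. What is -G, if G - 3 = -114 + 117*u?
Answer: 8067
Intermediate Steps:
G = -8067 (G = 3 + (-114 + 117*(-68)) = 3 + (-114 - 7956) = 3 - 8070 = -8067)
-G = -1*(-8067) = 8067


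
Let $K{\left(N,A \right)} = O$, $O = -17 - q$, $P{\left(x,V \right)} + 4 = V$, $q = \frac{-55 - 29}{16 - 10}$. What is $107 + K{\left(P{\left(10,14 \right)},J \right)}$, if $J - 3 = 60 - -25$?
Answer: $104$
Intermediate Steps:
$q = -14$ ($q = - \frac{84}{6} = \left(-84\right) \frac{1}{6} = -14$)
$P{\left(x,V \right)} = -4 + V$
$J = 88$ ($J = 3 + \left(60 - -25\right) = 3 + \left(60 + 25\right) = 3 + 85 = 88$)
$O = -3$ ($O = -17 - -14 = -17 + 14 = -3$)
$K{\left(N,A \right)} = -3$
$107 + K{\left(P{\left(10,14 \right)},J \right)} = 107 - 3 = 104$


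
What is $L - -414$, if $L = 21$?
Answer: $435$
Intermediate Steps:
$L - -414 = 21 - -414 = 21 + 414 = 435$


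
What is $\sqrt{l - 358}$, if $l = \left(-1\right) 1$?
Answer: $i \sqrt{359} \approx 18.947 i$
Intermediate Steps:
$l = -1$
$\sqrt{l - 358} = \sqrt{-1 - 358} = \sqrt{-359} = i \sqrt{359}$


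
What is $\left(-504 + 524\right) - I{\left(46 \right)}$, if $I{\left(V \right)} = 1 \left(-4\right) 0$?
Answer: $20$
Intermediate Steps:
$I{\left(V \right)} = 0$ ($I{\left(V \right)} = \left(-4\right) 0 = 0$)
$\left(-504 + 524\right) - I{\left(46 \right)} = \left(-504 + 524\right) - 0 = 20 + 0 = 20$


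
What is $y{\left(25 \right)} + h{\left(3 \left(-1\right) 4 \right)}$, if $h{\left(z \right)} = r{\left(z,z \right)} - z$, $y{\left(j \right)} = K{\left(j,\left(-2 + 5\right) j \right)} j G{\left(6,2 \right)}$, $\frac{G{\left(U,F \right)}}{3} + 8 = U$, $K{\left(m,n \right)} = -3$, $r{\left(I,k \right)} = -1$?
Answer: $461$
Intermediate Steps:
$G{\left(U,F \right)} = -24 + 3 U$
$y{\left(j \right)} = 18 j$ ($y{\left(j \right)} = - 3 j \left(-24 + 3 \cdot 6\right) = - 3 j \left(-24 + 18\right) = - 3 j \left(-6\right) = 18 j$)
$h{\left(z \right)} = -1 - z$
$y{\left(25 \right)} + h{\left(3 \left(-1\right) 4 \right)} = 18 \cdot 25 - \left(1 + 3 \left(-1\right) 4\right) = 450 - \left(1 - 12\right) = 450 - -11 = 450 + \left(-1 + 12\right) = 450 + 11 = 461$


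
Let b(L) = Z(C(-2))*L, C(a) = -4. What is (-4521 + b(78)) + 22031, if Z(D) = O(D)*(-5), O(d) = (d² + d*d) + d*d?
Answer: -1210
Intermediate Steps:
O(d) = 3*d² (O(d) = (d² + d²) + d² = 2*d² + d² = 3*d²)
Z(D) = -15*D² (Z(D) = (3*D²)*(-5) = -15*D²)
b(L) = -240*L (b(L) = (-15*(-4)²)*L = (-15*16)*L = -240*L)
(-4521 + b(78)) + 22031 = (-4521 - 240*78) + 22031 = (-4521 - 18720) + 22031 = -23241 + 22031 = -1210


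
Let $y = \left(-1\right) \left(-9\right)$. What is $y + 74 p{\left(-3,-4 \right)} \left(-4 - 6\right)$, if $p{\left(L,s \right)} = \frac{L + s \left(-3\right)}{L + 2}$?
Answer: $6669$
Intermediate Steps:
$p{\left(L,s \right)} = \frac{L - 3 s}{2 + L}$
$y = 9$
$y + 74 p{\left(-3,-4 \right)} \left(-4 - 6\right) = 9 + 74 \frac{-3 - -12}{2 - 3} \left(-4 - 6\right) = 9 + 74 \frac{-3 + 12}{-1} \left(-10\right) = 9 + 74 \left(-1\right) 9 \left(-10\right) = 9 + 74 \left(\left(-9\right) \left(-10\right)\right) = 9 + 74 \cdot 90 = 9 + 6660 = 6669$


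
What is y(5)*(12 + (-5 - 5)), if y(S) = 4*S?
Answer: 40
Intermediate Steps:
y(5)*(12 + (-5 - 5)) = (4*5)*(12 + (-5 - 5)) = 20*(12 - 10) = 20*2 = 40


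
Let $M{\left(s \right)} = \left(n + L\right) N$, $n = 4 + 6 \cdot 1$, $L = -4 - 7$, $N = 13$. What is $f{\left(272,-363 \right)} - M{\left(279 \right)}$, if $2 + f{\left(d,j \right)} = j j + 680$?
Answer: $132460$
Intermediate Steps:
$L = -11$ ($L = -4 - 7 = -11$)
$n = 10$ ($n = 4 + 6 = 10$)
$f{\left(d,j \right)} = 678 + j^{2}$ ($f{\left(d,j \right)} = -2 + \left(j j + 680\right) = -2 + \left(j^{2} + 680\right) = -2 + \left(680 + j^{2}\right) = 678 + j^{2}$)
$M{\left(s \right)} = -13$ ($M{\left(s \right)} = \left(10 - 11\right) 13 = \left(-1\right) 13 = -13$)
$f{\left(272,-363 \right)} - M{\left(279 \right)} = \left(678 + \left(-363\right)^{2}\right) - -13 = \left(678 + 131769\right) + 13 = 132447 + 13 = 132460$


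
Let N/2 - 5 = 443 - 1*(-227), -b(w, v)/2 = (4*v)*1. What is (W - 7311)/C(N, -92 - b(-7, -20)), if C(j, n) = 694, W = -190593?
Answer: -98952/347 ≈ -285.16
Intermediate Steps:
b(w, v) = -8*v (b(w, v) = -2*4*v = -8*v)
N = 1350 (N = 10 + 2*(443 - 1*(-227)) = 10 + 2*(443 + 227) = 10 + 2*670 = 10 + 1340 = 1350)
(W - 7311)/C(N, -92 - b(-7, -20)) = (-190593 - 7311)/694 = -197904*1/694 = -98952/347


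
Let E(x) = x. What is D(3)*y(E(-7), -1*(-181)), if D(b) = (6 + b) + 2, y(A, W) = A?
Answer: -77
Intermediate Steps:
D(b) = 8 + b
D(3)*y(E(-7), -1*(-181)) = (8 + 3)*(-7) = 11*(-7) = -77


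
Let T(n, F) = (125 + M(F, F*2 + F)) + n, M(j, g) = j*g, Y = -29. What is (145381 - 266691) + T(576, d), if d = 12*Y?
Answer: 242703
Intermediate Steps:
d = -348 (d = 12*(-29) = -348)
M(j, g) = g*j
T(n, F) = 125 + n + 3*F² (T(n, F) = (125 + (F*2 + F)*F) + n = (125 + (2*F + F)*F) + n = (125 + (3*F)*F) + n = (125 + 3*F²) + n = 125 + n + 3*F²)
(145381 - 266691) + T(576, d) = (145381 - 266691) + (125 + 576 + 3*(-348)²) = -121310 + (125 + 576 + 3*121104) = -121310 + (125 + 576 + 363312) = -121310 + 364013 = 242703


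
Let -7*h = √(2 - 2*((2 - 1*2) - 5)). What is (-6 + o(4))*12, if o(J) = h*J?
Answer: -72 - 96*√3/7 ≈ -95.754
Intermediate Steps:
h = -2*√3/7 (h = -√(2 - 2*((2 - 1*2) - 5))/7 = -√(2 - 2*((2 - 2) - 5))/7 = -√(2 - 2*(0 - 5))/7 = -√(2 - 2*(-5))/7 = -√(2 + 10)/7 = -2*√3/7 ≈ -0.49487)
o(J) = -2*J*√3/7 (o(J) = (-2*√3/7)*J = -2*J*√3/7)
(-6 + o(4))*12 = (-6 - 2/7*4*√3)*12 = (-6 - 8*√3/7)*12 = -72 - 96*√3/7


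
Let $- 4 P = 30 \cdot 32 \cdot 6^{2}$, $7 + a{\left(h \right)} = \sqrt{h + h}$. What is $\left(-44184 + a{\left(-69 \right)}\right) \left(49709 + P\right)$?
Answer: $-1814880179 + 41069 i \sqrt{138} \approx -1.8149 \cdot 10^{9} + 4.8245 \cdot 10^{5} i$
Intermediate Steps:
$a{\left(h \right)} = -7 + \sqrt{2} \sqrt{h}$ ($a{\left(h \right)} = -7 + \sqrt{h + h} = -7 + \sqrt{2 h} = -7 + \sqrt{2} \sqrt{h}$)
$P = -8640$ ($P = - \frac{30 \cdot 32 \cdot 6^{2}}{4} = - \frac{960 \cdot 36}{4} = \left(- \frac{1}{4}\right) 34560 = -8640$)
$\left(-44184 + a{\left(-69 \right)}\right) \left(49709 + P\right) = \left(-44184 - \left(7 - \sqrt{2} \sqrt{-69}\right)\right) \left(49709 - 8640\right) = \left(-44184 - \left(7 - \sqrt{2} i \sqrt{69}\right)\right) 41069 = \left(-44184 - \left(7 - i \sqrt{138}\right)\right) 41069 = \left(-44191 + i \sqrt{138}\right) 41069 = -1814880179 + 41069 i \sqrt{138}$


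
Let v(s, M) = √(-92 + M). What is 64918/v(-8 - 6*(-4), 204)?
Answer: 4637*√7/2 ≈ 6134.2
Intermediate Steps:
64918/v(-8 - 6*(-4), 204) = 64918/(√(-92 + 204)) = 64918/(√112) = 64918/((4*√7)) = 64918*(√7/28) = 4637*√7/2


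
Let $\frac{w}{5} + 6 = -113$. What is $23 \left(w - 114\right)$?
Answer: $-16307$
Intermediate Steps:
$w = -595$ ($w = -30 + 5 \left(-113\right) = -30 - 565 = -595$)
$23 \left(w - 114\right) = 23 \left(-595 - 114\right) = 23 \left(-709\right) = -16307$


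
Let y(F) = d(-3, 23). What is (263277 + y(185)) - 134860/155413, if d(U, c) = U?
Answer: 40916067302/155413 ≈ 2.6327e+5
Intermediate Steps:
y(F) = -3
(263277 + y(185)) - 134860/155413 = (263277 - 3) - 134860/155413 = 263274 - 134860*1/155413 = 263274 - 134860/155413 = 40916067302/155413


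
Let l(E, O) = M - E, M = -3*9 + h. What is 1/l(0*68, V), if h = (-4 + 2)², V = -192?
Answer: -1/23 ≈ -0.043478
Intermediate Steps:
h = 4 (h = (-2)² = 4)
M = -23 (M = -3*9 + 4 = -27 + 4 = -23)
l(E, O) = -23 - E
1/l(0*68, V) = 1/(-23 - 0*68) = 1/(-23 - 1*0) = 1/(-23 + 0) = 1/(-23) = -1/23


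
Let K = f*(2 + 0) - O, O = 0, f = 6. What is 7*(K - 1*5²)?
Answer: -91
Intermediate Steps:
K = 12 (K = 6*(2 + 0) - 1*0 = 6*2 + 0 = 12 + 0 = 12)
7*(K - 1*5²) = 7*(12 - 1*5²) = 7*(12 - 1*25) = 7*(12 - 25) = 7*(-13) = -91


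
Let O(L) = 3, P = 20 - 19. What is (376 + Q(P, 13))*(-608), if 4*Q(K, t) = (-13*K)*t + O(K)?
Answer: -203376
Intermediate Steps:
P = 1
Q(K, t) = 3/4 - 13*K*t/4 (Q(K, t) = ((-13*K)*t + 3)/4 = (-13*K*t + 3)/4 = (3 - 13*K*t)/4 = 3/4 - 13*K*t/4)
(376 + Q(P, 13))*(-608) = (376 + (3/4 - 13/4*1*13))*(-608) = (376 + (3/4 - 169/4))*(-608) = (376 - 83/2)*(-608) = (669/2)*(-608) = -203376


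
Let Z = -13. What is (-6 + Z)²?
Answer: 361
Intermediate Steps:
(-6 + Z)² = (-6 - 13)² = (-19)² = 361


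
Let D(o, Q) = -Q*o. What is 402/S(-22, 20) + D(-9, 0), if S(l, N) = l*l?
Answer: 201/242 ≈ 0.83058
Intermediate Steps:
S(l, N) = l²
D(o, Q) = -Q*o
402/S(-22, 20) + D(-9, 0) = 402/((-22)²) - 1*0*(-9) = 402/484 + 0 = 402*(1/484) + 0 = 201/242 + 0 = 201/242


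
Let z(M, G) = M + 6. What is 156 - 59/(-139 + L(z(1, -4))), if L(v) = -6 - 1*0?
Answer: 22679/145 ≈ 156.41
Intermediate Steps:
z(M, G) = 6 + M
L(v) = -6 (L(v) = -6 + 0 = -6)
156 - 59/(-139 + L(z(1, -4))) = 156 - 59/(-139 - 6) = 156 - 59/(-145) = 156 - 59*(-1/145) = 156 + 59/145 = 22679/145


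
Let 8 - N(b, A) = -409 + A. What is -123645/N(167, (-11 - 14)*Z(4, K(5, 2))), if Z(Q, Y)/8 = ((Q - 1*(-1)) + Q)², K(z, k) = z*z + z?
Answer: -41215/5539 ≈ -7.4409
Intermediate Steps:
K(z, k) = z + z² (K(z, k) = z² + z = z + z²)
Z(Q, Y) = 8*(1 + 2*Q)² (Z(Q, Y) = 8*((Q - 1*(-1)) + Q)² = 8*((Q + 1) + Q)² = 8*((1 + Q) + Q)² = 8*(1 + 2*Q)²)
N(b, A) = 417 - A (N(b, A) = 8 - (-409 + A) = 8 + (409 - A) = 417 - A)
-123645/N(167, (-11 - 14)*Z(4, K(5, 2))) = -123645/(417 - (-11 - 14)*8*(1 + 2*4)²) = -123645/(417 - (-25)*8*(1 + 8)²) = -123645/(417 - (-25)*8*9²) = -123645/(417 - (-25)*8*81) = -123645/(417 - (-25)*648) = -123645/(417 - 1*(-16200)) = -123645/(417 + 16200) = -123645/16617 = -123645*1/16617 = -41215/5539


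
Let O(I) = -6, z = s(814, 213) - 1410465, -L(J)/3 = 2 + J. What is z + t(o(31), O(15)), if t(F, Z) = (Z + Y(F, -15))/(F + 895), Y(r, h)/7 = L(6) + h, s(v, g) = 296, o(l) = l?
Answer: -1305816773/926 ≈ -1.4102e+6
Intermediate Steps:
L(J) = -6 - 3*J (L(J) = -3*(2 + J) = -6 - 3*J)
z = -1410169 (z = 296 - 1410465 = -1410169)
Y(r, h) = -168 + 7*h (Y(r, h) = 7*((-6 - 3*6) + h) = 7*((-6 - 18) + h) = 7*(-24 + h) = -168 + 7*h)
t(F, Z) = (-273 + Z)/(895 + F) (t(F, Z) = (Z + (-168 + 7*(-15)))/(F + 895) = (Z + (-168 - 105))/(895 + F) = (Z - 273)/(895 + F) = (-273 + Z)/(895 + F))
z + t(o(31), O(15)) = -1410169 + (-273 - 6)/(895 + 31) = -1410169 - 279/926 = -1305816773/926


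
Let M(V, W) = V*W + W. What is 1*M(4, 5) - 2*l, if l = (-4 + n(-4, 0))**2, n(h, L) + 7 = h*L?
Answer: -217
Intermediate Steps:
n(h, L) = -7 + L*h (n(h, L) = -7 + h*L = -7 + L*h)
l = 121 (l = (-4 + (-7 + 0*(-4)))**2 = (-4 + (-7 + 0))**2 = (-4 - 7)**2 = (-11)**2 = 121)
M(V, W) = W + V*W
1*M(4, 5) - 2*l = 1*(5*(1 + 4)) - 2*121 = 1*(5*5) - 242 = 1*25 - 242 = 25 - 242 = -217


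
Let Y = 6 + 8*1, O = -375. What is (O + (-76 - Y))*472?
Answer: -219480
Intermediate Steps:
Y = 14 (Y = 6 + 8 = 14)
(O + (-76 - Y))*472 = (-375 + (-76 - 1*14))*472 = (-375 + (-76 - 14))*472 = (-375 - 90)*472 = -465*472 = -219480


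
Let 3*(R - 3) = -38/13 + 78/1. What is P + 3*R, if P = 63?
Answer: 1912/13 ≈ 147.08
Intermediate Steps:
R = 1093/39 (R = 3 + (-38/13 + 78/1)/3 = 3 + (-38*1/13 + 78*1)/3 = 3 + (-38/13 + 78)/3 = 3 + (⅓)*(976/13) = 3 + 976/39 = 1093/39 ≈ 28.026)
P + 3*R = 63 + 3*(1093/39) = 63 + 1093/13 = 1912/13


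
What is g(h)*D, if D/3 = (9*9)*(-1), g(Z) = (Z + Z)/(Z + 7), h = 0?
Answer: 0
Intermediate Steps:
g(Z) = 2*Z/(7 + Z) (g(Z) = (2*Z)/(7 + Z) = 2*Z/(7 + Z))
D = -243 (D = 3*((9*9)*(-1)) = 3*(81*(-1)) = 3*(-81) = -243)
g(h)*D = (2*0/(7 + 0))*(-243) = (2*0/7)*(-243) = (2*0*(⅐))*(-243) = 0*(-243) = 0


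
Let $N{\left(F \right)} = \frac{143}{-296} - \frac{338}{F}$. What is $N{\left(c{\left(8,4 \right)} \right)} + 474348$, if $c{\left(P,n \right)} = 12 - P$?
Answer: $\frac{140381853}{296} \approx 4.7426 \cdot 10^{5}$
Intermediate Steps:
$N{\left(F \right)} = - \frac{143}{296} - \frac{338}{F}$ ($N{\left(F \right)} = 143 \left(- \frac{1}{296}\right) - \frac{338}{F} = - \frac{143}{296} - \frac{338}{F}$)
$N{\left(c{\left(8,4 \right)} \right)} + 474348 = \left(- \frac{143}{296} - \frac{338}{12 - 8}\right) + 474348 = \left(- \frac{143}{296} - \frac{338}{4}\right) + 474348 = \left(- \frac{143}{296} - \frac{169}{2}\right) + 474348 = - \frac{25155}{296} + 474348 = \frac{140381853}{296}$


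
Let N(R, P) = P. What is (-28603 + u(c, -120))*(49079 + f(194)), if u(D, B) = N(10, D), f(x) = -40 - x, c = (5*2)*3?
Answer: -1395648185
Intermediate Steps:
c = 30 (c = 10*3 = 30)
u(D, B) = D
(-28603 + u(c, -120))*(49079 + f(194)) = (-28603 + 30)*(49079 + (-40 - 1*194)) = -28573*(49079 + (-40 - 194)) = -28573*(49079 - 234) = -28573*48845 = -1395648185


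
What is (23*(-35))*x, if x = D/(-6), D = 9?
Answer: 2415/2 ≈ 1207.5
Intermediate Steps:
x = -3/2 (x = 9/(-6) = 9*(-⅙) = -3/2 ≈ -1.5000)
(23*(-35))*x = (23*(-35))*(-3/2) = -805*(-3/2) = 2415/2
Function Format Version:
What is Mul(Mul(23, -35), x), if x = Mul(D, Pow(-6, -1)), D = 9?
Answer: Rational(2415, 2) ≈ 1207.5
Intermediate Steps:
x = Rational(-3, 2) (x = Mul(9, Pow(-6, -1)) = Mul(9, Rational(-1, 6)) = Rational(-3, 2) ≈ -1.5000)
Mul(Mul(23, -35), x) = Mul(Mul(23, -35), Rational(-3, 2)) = Mul(-805, Rational(-3, 2)) = Rational(2415, 2)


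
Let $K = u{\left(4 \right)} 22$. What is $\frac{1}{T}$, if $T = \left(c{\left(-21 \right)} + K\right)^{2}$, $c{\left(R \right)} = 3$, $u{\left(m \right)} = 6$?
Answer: $\frac{1}{18225} \approx 5.487 \cdot 10^{-5}$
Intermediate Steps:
$K = 132$ ($K = 6 \cdot 22 = 132$)
$T = 18225$ ($T = \left(3 + 132\right)^{2} = 135^{2} = 18225$)
$\frac{1}{T} = \frac{1}{18225}$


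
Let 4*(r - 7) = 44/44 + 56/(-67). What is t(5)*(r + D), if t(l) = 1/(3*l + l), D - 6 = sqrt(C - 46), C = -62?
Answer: 699/1072 + 3*I*sqrt(3)/10 ≈ 0.65205 + 0.51962*I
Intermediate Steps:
D = 6 + 6*I*sqrt(3) (D = 6 + sqrt(-62 - 46) = 6 + sqrt(-108) = 6 + 6*I*sqrt(3) ≈ 6.0 + 10.392*I)
r = 1887/268 (r = 7 + (44/44 + 56/(-67))/4 = 7 + (44*(1/44) + 56*(-1/67))/4 = 7 + (1 - 56/67)/4 = 7 + (1/4)*(11/67) = 7 + 11/268 = 1887/268 ≈ 7.0410)
t(l) = 1/(4*l)
t(5)*(r + D) = ((1/4)/5)*(1887/268 + (6 + 6*I*sqrt(3))) = ((1/4)*(1/5))*(3495/268 + 6*I*sqrt(3)) = (3495/268 + 6*I*sqrt(3))/20 = 699/1072 + 3*I*sqrt(3)/10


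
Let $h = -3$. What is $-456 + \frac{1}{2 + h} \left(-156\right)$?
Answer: $-300$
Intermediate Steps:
$-456 + \frac{1}{2 + h} \left(-156\right) = -456 + \frac{1}{2 - 3} \left(-156\right) = -456 + \frac{1}{-1} \left(-156\right) = -456 - -156 = -456 + 156 = -300$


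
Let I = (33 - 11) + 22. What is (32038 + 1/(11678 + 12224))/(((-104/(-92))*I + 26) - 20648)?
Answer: -17612762371/11309518124 ≈ -1.5573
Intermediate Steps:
I = 44 (I = 22 + 22 = 44)
(32038 + 1/(11678 + 12224))/(((-104/(-92))*I + 26) - 20648) = (32038 + 1/(11678 + 12224))/((-104/(-92)*44 + 26) - 20648) = (32038 + 1/23902)/((-104*(-1/92)*44 + 26) - 20648) = (32038 + 1/23902)/(((26/23)*44 + 26) - 20648) = 765772277/(23902*((1144/23 + 26) - 20648)) = 765772277/(23902*(1742/23 - 20648)) = 765772277/(23902*(-473162/23)) = (765772277/23902)*(-23/473162) = -17612762371/11309518124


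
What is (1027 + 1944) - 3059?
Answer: -88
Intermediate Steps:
(1027 + 1944) - 3059 = 2971 - 3059 = -88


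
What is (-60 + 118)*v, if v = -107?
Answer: -6206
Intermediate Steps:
(-60 + 118)*v = (-60 + 118)*(-107) = 58*(-107) = -6206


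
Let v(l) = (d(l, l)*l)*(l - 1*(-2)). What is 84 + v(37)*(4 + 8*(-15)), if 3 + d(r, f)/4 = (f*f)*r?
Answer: -33912808716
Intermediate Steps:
d(r, f) = -12 + 4*r*f² (d(r, f) = -12 + 4*((f*f)*r) = -12 + 4*(f²*r) = -12 + 4*(r*f²) = -12 + 4*r*f²)
v(l) = l*(-12 + 4*l³)*(2 + l) (v(l) = ((-12 + 4*l*l²)*l)*(l - 1*(-2)) = ((-12 + 4*l³)*l)*(l + 2) = (l*(-12 + 4*l³))*(2 + l) = l*(-12 + 4*l³)*(2 + l))
84 + v(37)*(4 + 8*(-15)) = 84 + (4*37*(-3 + 37³)*(2 + 37))*(4 + 8*(-15)) = 84 + (4*37*(-3 + 50653)*39)*(4 - 120) = 84 + (4*37*50650*39)*(-116) = 84 + 292351800*(-116) = 84 - 33912808800 = -33912808716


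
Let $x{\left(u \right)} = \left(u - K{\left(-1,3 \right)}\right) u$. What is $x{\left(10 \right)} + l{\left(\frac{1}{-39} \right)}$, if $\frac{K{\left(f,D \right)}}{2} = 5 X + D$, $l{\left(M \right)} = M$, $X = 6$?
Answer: $- \frac{21841}{39} \approx -560.03$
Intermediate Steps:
$K{\left(f,D \right)} = 60 + 2 D$ ($K{\left(f,D \right)} = 2 \left(5 \cdot 6 + D\right) = 2 \left(30 + D\right) = 60 + 2 D$)
$x{\left(u \right)} = u \left(-66 + u\right)$ ($x{\left(u \right)} = \left(u - \left(60 + 2 \cdot 3\right)\right) u = \left(u - \left(60 + 6\right)\right) u = \left(u - 66\right) u = \left(-66 + u\right) u = u \left(-66 + u\right)$)
$x{\left(10 \right)} + l{\left(\frac{1}{-39} \right)} = 10 \left(-66 + 10\right) + \frac{1}{-39} = 10 \left(-56\right) - \frac{1}{39} = -560 - \frac{1}{39} = - \frac{21841}{39}$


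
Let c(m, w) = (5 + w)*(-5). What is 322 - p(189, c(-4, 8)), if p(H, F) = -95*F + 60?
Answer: -5913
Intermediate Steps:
c(m, w) = -25 - 5*w
p(H, F) = 60 - 95*F
322 - p(189, c(-4, 8)) = 322 - (60 - 95*(-25 - 5*8)) = 322 - (60 - 95*(-25 - 40)) = 322 - (60 - 95*(-65)) = 322 - (60 + 6175) = 322 - 1*6235 = 322 - 6235 = -5913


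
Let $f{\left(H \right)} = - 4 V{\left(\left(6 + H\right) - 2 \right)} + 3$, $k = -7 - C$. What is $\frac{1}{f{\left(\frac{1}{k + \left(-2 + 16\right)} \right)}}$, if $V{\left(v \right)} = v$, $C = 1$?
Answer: $- \frac{3}{41} \approx -0.073171$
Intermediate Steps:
$k = -8$ ($k = -7 - 1 = -8$)
$f{\left(H \right)} = -13 - 4 H$ ($f{\left(H \right)} = - 4 \left(\left(6 + H\right) - 2\right) + 3 = - 4 \left(4 + H\right) + 3 = \left(-16 - 4 H\right) + 3 = -13 - 4 H$)
$\frac{1}{f{\left(\frac{1}{k + \left(-2 + 16\right)} \right)}} = \frac{1}{-13 - \frac{4}{-8 + \left(-2 + 16\right)}} = \frac{1}{-13 - \frac{4}{-8 + 14}} = \frac{1}{-13 - \frac{4}{6}} = \frac{1}{-13 - \frac{2}{3}} = \frac{1}{- \frac{41}{3}} = - \frac{3}{41}$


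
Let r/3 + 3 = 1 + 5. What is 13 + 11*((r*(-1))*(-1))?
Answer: 112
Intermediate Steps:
r = 9 (r = -9 + 3*(1 + 5) = -9 + 3*6 = -9 + 18 = 9)
13 + 11*((r*(-1))*(-1)) = 13 + 11*((9*(-1))*(-1)) = 13 + 11*(-9*(-1)) = 13 + 11*9 = 13 + 99 = 112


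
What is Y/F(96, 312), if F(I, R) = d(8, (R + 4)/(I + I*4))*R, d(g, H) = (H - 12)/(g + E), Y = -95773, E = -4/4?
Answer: 3352055/17693 ≈ 189.46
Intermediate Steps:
E = -1 (E = -4*¼ = -1)
d(g, H) = (-12 + H)/(-1 + g) (d(g, H) = (H - 12)/(g - 1) = (-12 + H)/(-1 + g))
F(I, R) = R*(-12/7 + (4 + R)/(35*I)) (F(I, R) = ((-12 + (R + 4)/(I + I*4))/(-1 + 8))*R = ((-12 + (4 + R)/(I + 4*I))/7)*R = ((-12 + (4 + R)/((5*I)))/7)*R = ((-12 + (4 + R)*(1/(5*I)))/7)*R = ((-12 + (4 + R)/(5*I))/7)*R = (-12/7 + (4 + R)/(35*I))*R = R*(-12/7 + (4 + R)/(35*I)))
Y/F(96, 312) = -95773*140/(13*(4 + 312 - 60*96)) = -95773*140/(13*(4 + 312 - 5760)) = -95773/((1/35)*312*(1/96)*(-5444)) = -95773/(-17693/35) = -95773*(-35/17693) = 3352055/17693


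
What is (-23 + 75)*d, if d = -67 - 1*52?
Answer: -6188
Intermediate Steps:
d = -119 (d = -67 - 52 = -119)
(-23 + 75)*d = (-23 + 75)*(-119) = 52*(-119) = -6188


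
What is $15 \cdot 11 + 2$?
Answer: $167$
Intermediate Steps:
$15 \cdot 11 + 2 = 165 + 2 = 167$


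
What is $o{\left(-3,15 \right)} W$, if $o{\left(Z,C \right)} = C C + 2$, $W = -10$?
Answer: $-2270$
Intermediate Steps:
$o{\left(Z,C \right)} = 2 + C^{2}$ ($o{\left(Z,C \right)} = C^{2} + 2 = 2 + C^{2}$)
$o{\left(-3,15 \right)} W = \left(2 + 15^{2}\right) \left(-10\right) = \left(2 + 225\right) \left(-10\right) = 227 \left(-10\right) = -2270$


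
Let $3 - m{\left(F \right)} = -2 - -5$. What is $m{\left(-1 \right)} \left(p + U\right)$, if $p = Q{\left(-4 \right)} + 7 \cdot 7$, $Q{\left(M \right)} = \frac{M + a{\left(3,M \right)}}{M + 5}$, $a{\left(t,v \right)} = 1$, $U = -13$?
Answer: $0$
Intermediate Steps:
$m{\left(F \right)} = 0$ ($m{\left(F \right)} = 3 - \left(-2 - -5\right) = 3 - \left(-2 + 5\right) = 3 - 3 = 0$)
$Q{\left(M \right)} = \frac{1 + M}{5 + M}$ ($Q{\left(M \right)} = \frac{M + 1}{M + 5} = \frac{1 + M}{5 + M}$)
$p = 46$ ($p = \frac{1 - 4}{5 - 4} + 7 \cdot 7 = 1^{-1} \left(-3\right) + 49 = 1 \left(-3\right) + 49 = -3 + 49 = 46$)
$m{\left(-1 \right)} \left(p + U\right) = 0 \left(46 - 13\right) = 0 \cdot 33 = 0$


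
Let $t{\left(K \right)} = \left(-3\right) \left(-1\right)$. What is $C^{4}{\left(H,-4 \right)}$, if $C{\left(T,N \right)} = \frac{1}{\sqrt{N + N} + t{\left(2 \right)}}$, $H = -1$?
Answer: $\frac{1}{\left(3 + 2 i \sqrt{2}\right)^{4}} \approx -0.0034363 - 0.00040638 i$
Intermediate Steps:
$t{\left(K \right)} = 3$
$C{\left(T,N \right)} = \frac{1}{3 + \sqrt{2} \sqrt{N}}$ ($C{\left(T,N \right)} = \frac{1}{\sqrt{N + N} + 3} = \frac{1}{\sqrt{2 N} + 3} = \frac{1}{\sqrt{2} \sqrt{N} + 3} = \frac{1}{3 + \sqrt{2} \sqrt{N}}$)
$C^{4}{\left(H,-4 \right)} = \left(\frac{1}{3 + \sqrt{2} \sqrt{-4}}\right)^{4} = \left(\frac{1}{3 + \sqrt{2} \cdot 2 i}\right)^{4} = \left(\frac{1}{3 + 2 i \sqrt{2}}\right)^{4} = \frac{1}{\left(3 + 2 i \sqrt{2}\right)^{4}}$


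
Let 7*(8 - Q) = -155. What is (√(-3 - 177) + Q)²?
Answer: 35701/49 + 2532*I*√5/7 ≈ 728.59 + 808.82*I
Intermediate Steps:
Q = 211/7 (Q = 8 - ⅐*(-155) = 8 + 155/7 = 211/7 ≈ 30.143)
(√(-3 - 177) + Q)² = (√(-3 - 177) + 211/7)² = (√(-180) + 211/7)² = (6*I*√5 + 211/7)² = (211/7 + 6*I*√5)²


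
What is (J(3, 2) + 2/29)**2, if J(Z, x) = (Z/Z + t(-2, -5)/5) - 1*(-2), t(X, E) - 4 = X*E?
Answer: 724201/21025 ≈ 34.445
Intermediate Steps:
t(X, E) = 4 + E*X (t(X, E) = 4 + X*E = 4 + E*X)
J(Z, x) = 29/5 (J(Z, x) = (Z/Z + (4 - 5*(-2))/5) - 1*(-2) = (1 + (4 + 10)*(1/5)) + 2 = (1 + 14*(1/5)) + 2 = (1 + 14/5) + 2 = 19/5 + 2 = 29/5)
(J(3, 2) + 2/29)**2 = (29/5 + 2/29)**2 = (851/145)**2 = 724201/21025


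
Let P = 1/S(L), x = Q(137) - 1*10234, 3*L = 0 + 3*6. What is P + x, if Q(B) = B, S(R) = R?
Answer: -60581/6 ≈ -10097.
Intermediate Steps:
L = 6 (L = (0 + 3*6)/3 = (0 + 18)/3 = (1/3)*18 = 6)
x = -10097 (x = 137 - 1*10234 = 137 - 10234 = -10097)
P = 1/6 ≈ 0.16667
P + x = 1/6 - 10097 = -60581/6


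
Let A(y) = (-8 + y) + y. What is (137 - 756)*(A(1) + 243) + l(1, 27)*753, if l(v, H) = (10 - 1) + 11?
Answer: -131643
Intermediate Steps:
A(y) = -8 + 2*y
l(v, H) = 20 (l(v, H) = 9 + 11 = 20)
(137 - 756)*(A(1) + 243) + l(1, 27)*753 = (137 - 756)*((-8 + 2*1) + 243) + 20*753 = -619*((-8 + 2) + 243) + 15060 = -619*(-6 + 243) + 15060 = -619*237 + 15060 = -146703 + 15060 = -131643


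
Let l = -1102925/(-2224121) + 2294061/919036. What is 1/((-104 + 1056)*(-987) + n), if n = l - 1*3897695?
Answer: -2044047267356/9887702567382232883 ≈ -2.0673e-7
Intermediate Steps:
l = 6115897025681/2044047267356 (l = -1102925*(-1/2224121) + 2294061*(1/919036) = 1102925/2224121 + 2294061/919036 = 6115897025681/2044047267356 ≈ 2.9921)
n = -7967066697840118739/2044047267356 (n = 6115897025681/2044047267356 - 1*3897695 = 6115897025681/2044047267356 - 3897695 = -7967066697840118739/2044047267356 ≈ -3.8977e+6)
1/((-104 + 1056)*(-987) + n) = 1/((-104 + 1056)*(-987) - 7967066697840118739/2044047267356) = 1/(952*(-987) - 7967066697840118739/2044047267356) = 1/(-939624 - 7967066697840118739/2044047267356) = 1/(-9887702567382232883/2044047267356) = -2044047267356/9887702567382232883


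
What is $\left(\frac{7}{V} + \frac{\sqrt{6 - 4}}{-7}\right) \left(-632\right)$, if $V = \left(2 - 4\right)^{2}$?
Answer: $-1106 + \frac{632 \sqrt{2}}{7} \approx -978.32$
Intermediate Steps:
$V = 4$ ($V = \left(-2\right)^{2} = 4$)
$\left(\frac{7}{V} + \frac{\sqrt{6 - 4}}{-7}\right) \left(-632\right) = \left(\frac{7}{4} + \frac{\sqrt{6 - 4}}{-7}\right) \left(-632\right) = \left(7 \cdot \frac{1}{4} + \sqrt{2} \left(- \frac{1}{7}\right)\right) \left(-632\right) = \left(\frac{7}{4} - \frac{\sqrt{2}}{7}\right) \left(-632\right) = -1106 + \frac{632 \sqrt{2}}{7}$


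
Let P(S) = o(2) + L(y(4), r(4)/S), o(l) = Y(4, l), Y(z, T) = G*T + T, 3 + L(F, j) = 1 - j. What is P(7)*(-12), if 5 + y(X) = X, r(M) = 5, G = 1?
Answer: -108/7 ≈ -15.429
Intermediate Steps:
y(X) = -5 + X
L(F, j) = -2 - j (L(F, j) = -3 + (1 - j) = -2 - j)
Y(z, T) = 2*T (Y(z, T) = 1*T + T = T + T = 2*T)
o(l) = 2*l
P(S) = 2 - 5/S (P(S) = 2*2 + (-2 - 5/S) = 4 + (-2 - 5/S) = 2 - 5/S)
P(7)*(-12) = (2 - 5/7)*(-12) = (9/7)*(-12) = -108/7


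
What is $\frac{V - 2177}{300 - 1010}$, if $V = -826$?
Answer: $\frac{3003}{710} \approx 4.2296$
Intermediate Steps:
$\frac{V - 2177}{300 - 1010} = \frac{-826 - 2177}{300 - 1010} = - \frac{3003}{-710} = \left(-3003\right) \left(- \frac{1}{710}\right) = \frac{3003}{710}$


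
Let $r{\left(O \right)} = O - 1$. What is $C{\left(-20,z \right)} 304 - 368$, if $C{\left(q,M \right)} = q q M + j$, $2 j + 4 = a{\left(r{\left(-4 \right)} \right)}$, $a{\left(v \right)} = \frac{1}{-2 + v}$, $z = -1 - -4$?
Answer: $\frac{2546616}{7} \approx 3.638 \cdot 10^{5}$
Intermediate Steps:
$r{\left(O \right)} = -1 + O$
$z = 3$ ($z = -1 + 4 = 3$)
$j = - \frac{29}{14}$ ($j = -2 + \frac{1}{2 \left(-2 - 5\right)} = -2 + \frac{1}{2 \left(-7\right)} = -2 + \frac{1}{2} \left(- \frac{1}{7}\right) = -2 - \frac{1}{14} = - \frac{29}{14} \approx -2.0714$)
$C{\left(q,M \right)} = - \frac{29}{14} + M q^{2}$ ($C{\left(q,M \right)} = q q M - \frac{29}{14} = q^{2} M - \frac{29}{14} = M q^{2} - \frac{29}{14} = - \frac{29}{14} + M q^{2}$)
$C{\left(-20,z \right)} 304 - 368 = \left(- \frac{29}{14} + 3 \left(-20\right)^{2}\right) 304 - 368 = \left(- \frac{29}{14} + 3 \cdot 400\right) 304 - 368 = \left(- \frac{29}{14} + 1200\right) 304 - 368 = \frac{16771}{14} \cdot 304 - 368 = \frac{2549192}{7} - 368 = \frac{2546616}{7}$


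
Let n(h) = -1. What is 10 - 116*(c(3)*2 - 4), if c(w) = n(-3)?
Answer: 706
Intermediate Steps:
c(w) = -1
10 - 116*(c(3)*2 - 4) = 10 - 116*(-1*2 - 4) = 10 - 116*(-2 - 4) = 10 - 116*(-6) = 10 + 696 = 706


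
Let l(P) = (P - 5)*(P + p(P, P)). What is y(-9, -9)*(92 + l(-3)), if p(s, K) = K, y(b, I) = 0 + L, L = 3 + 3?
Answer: 840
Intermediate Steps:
L = 6
y(b, I) = 6 (y(b, I) = 0 + 6 = 6)
l(P) = 2*P*(-5 + P) (l(P) = (P - 5)*(P + P) = (-5 + P)*(2*P) = 2*P*(-5 + P))
y(-9, -9)*(92 + l(-3)) = 6*(92 + 2*(-3)*(-5 - 3)) = 6*(92 + 2*(-3)*(-8)) = 6*(92 + 48) = 6*140 = 840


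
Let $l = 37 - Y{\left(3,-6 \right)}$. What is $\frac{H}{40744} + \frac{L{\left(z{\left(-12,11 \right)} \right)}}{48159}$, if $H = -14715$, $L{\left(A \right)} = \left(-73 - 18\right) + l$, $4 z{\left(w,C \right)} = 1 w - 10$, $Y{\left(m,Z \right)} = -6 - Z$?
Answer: $- \frac{78984429}{218021144} \approx -0.36228$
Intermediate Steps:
$z{\left(w,C \right)} = - \frac{5}{2} + \frac{w}{4}$ ($z{\left(w,C \right)} = \frac{1 w - 10}{4} = \frac{w - 10}{4} = \frac{-10 + w}{4} = - \frac{5}{2} + \frac{w}{4}$)
$l = 37$ ($l = 37 - \left(-6 - -6\right) = 37 - \left(-6 + 6\right) = 37 - 0 = 37 + 0 = 37$)
$L{\left(A \right)} = -54$ ($L{\left(A \right)} = \left(-73 - 18\right) + 37 = -91 + 37 = -54$)
$\frac{H}{40744} + \frac{L{\left(z{\left(-12,11 \right)} \right)}}{48159} = - \frac{14715}{40744} - \frac{54}{48159} = \left(-14715\right) \frac{1}{40744} - \frac{6}{5351} = - \frac{14715}{40744} - \frac{6}{5351} = - \frac{78984429}{218021144}$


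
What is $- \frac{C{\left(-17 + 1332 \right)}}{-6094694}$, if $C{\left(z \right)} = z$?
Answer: $\frac{1315}{6094694} \approx 0.00021576$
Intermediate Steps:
$- \frac{C{\left(-17 + 1332 \right)}}{-6094694} = - \frac{-17 + 1332}{-6094694} = - \frac{1315 \left(-1\right)}{6094694} = \left(-1\right) \left(- \frac{1315}{6094694}\right) = \frac{1315}{6094694}$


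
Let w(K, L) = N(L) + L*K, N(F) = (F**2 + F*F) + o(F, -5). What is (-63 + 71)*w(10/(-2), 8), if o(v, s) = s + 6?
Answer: 712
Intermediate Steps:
o(v, s) = 6 + s
N(F) = 1 + 2*F**2 (N(F) = (F**2 + F*F) + (6 - 5) = (F**2 + F**2) + 1 = 2*F**2 + 1 = 1 + 2*F**2)
w(K, L) = 1 + 2*L**2 + K*L (w(K, L) = (1 + 2*L**2) + L*K = (1 + 2*L**2) + K*L = 1 + 2*L**2 + K*L)
(-63 + 71)*w(10/(-2), 8) = (-63 + 71)*(1 + 2*8**2 + (10/(-2))*8) = 8*(1 + 2*64 + (10*(-1/2))*8) = 8*(1 + 128 - 5*8) = 8*(1 + 128 - 40) = 8*89 = 712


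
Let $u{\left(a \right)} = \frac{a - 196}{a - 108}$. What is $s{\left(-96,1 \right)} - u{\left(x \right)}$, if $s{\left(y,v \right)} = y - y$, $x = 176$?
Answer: $\frac{5}{17} \approx 0.29412$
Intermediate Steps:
$s{\left(y,v \right)} = 0$
$u{\left(a \right)} = \frac{-196 + a}{-108 + a}$
$s{\left(-96,1 \right)} - u{\left(x \right)} = 0 - \frac{-196 + 176}{-108 + 176} = 0 - \frac{1}{68} \left(-20\right) = 0 - - \frac{5}{17} = 0 + \frac{5}{17} = \frac{5}{17}$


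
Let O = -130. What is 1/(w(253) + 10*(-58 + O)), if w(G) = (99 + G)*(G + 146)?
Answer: 1/138568 ≈ 7.2167e-6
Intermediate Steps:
w(G) = (99 + G)*(146 + G)
1/(w(253) + 10*(-58 + O)) = 1/((14454 + 253² + 245*253) + 10*(-58 - 130)) = 1/((14454 + 64009 + 61985) + 10*(-188)) = 1/(140448 - 1880) = 1/138568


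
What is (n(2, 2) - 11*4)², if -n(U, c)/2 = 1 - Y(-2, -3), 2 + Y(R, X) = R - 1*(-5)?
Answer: 1936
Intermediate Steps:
Y(R, X) = 3 + R (Y(R, X) = -2 + (R - 1*(-5)) = -2 + (R + 5) = -2 + (5 + R) = 3 + R)
n(U, c) = 0 (n(U, c) = -2*(1 - (3 - 2)) = -2*(1 - 1*1) = -2*(1 - 1) = -2*0 = 0)
(n(2, 2) - 11*4)² = (0 - 11*4)² = (0 - 44)² = (-44)² = 1936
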